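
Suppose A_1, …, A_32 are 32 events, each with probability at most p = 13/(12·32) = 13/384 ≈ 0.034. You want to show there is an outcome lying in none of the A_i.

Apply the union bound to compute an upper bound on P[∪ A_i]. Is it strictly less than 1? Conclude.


Union bound: P[∪_{i=1}^{32} A_i] ≤ Σ_i P[A_i] ≤ 32·p = 32·(13/384) = 13/12.
Numerically: 13/12 ≈ 1.083.
Is 13/12 < 1? NO.
Since the bound 13/12 is ≥ 1, the union bound is uninformative here; it does NOT by itself certify existence.

32·p = 13/12 ≈ 1.083; existence NOT certified by the union bound.


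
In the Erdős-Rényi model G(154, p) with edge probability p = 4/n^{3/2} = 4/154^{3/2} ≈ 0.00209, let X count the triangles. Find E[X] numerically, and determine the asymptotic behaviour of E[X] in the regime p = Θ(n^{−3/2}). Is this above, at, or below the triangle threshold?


Number of potential triangles: C(154, 3) = 596904.
Each occurs with probability p³ ≈ (0.00209)³ ≈ 9.16931e-09.
By linearity: E[X] = C(154, 3)·p³ ≈ 596904 · 9.16931e-09 ≈ 0.005.
Since α = 3/2 > 1, p = c/n^{3/2} = o(1/n) is below the triangle threshold p ~ 1/n. Asymptotically E[X] ~ (c³/6)·n^{3(1−α)} = (4³/6)·n^{-1.5} → 0, so by Markov's inequality G has no triangles w.h.p.

E[X] ≈ 0.005; in regime p = Θ(1/n^{3/2}) E[X] tends to 0 (below the triangle threshold p ~ 1/n).


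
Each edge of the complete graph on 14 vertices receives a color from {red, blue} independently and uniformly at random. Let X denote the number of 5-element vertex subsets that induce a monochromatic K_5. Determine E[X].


Let X = Σ_S X_S over the C(14, 5) = 2002 subsets S of size 5, where X_S = 1 if the K_5 on S is monochromatic.
For a fixed S, the K_5 on S has C(5, 2) = 10 edges. P[all 10 edges red] = (1/2)^10, and likewise for blue, so P[monochromatic] = 2·(1/2)^10 = 2^{1 − 10} = 1/512.
Summing: E[X] = C(14, 5) · 2^{1 − 10} = 2002 · 1/512 = 1001/256.
Numerically: E[X] ≈ 3.91016.

E[X] = C(14,5)·2^(1−C(5,2)) = 1001/256 ≈ 3.91016.


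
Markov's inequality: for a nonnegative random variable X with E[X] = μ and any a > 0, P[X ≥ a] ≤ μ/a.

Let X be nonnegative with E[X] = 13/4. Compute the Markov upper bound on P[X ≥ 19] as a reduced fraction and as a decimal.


μ = E[X] = 13/4, a = 19.
Markov: P[X ≥ 19] ≤ μ/a = (13/4)/19 = 13/76.
Numerically: ≈ 0.1711.
(Since a = 19 > μ = 3.2500, the bound 13/76 is < 1 and informative.)

P[X ≥ 19] ≤ 13/76 ≈ 0.1711.


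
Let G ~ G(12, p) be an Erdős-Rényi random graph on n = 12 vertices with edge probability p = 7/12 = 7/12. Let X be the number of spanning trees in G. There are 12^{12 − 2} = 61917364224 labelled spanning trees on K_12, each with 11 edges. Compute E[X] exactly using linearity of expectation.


K_12 has 12^{12 − 2} = 61917364224 labelled spanning trees.
For each such spanning tree H, let X_H = 1 if all 11 edges of H are present in G. Then P[X_H = 1] = p^{11} = (7/12)^{11} = 1977326743/743008370688.
Summing the indicators: E[X] = Σ_H E[X_H] = 61917364224 · p^{11} = 61917364224 · 1977326743/743008370688 = 1977326743/12.
Numerically: E[X] ≈ 1.65e+08.

E[X] = 61917364224 · (7/12)^{11} = 1977326743/12 ≈ 1.65e+08.


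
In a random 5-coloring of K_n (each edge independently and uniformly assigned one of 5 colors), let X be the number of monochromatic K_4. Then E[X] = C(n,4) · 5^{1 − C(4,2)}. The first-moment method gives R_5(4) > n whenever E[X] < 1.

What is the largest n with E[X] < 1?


We need C(n, 4) · 5^{1 − 6} < 1, i.e. C(n, 4) < 5^{6 − 1} = 3125.
Check values of n near the boundary:
  n = 14: C(14, 4) = 1001; 1001 < 3125? YES
  n = 15: C(15, 4) = 1365; 1365 < 3125? YES
  n = 16: C(16, 4) = 1820; 1820 < 3125? YES
  n = 17: C(17, 4) = 2380; 2380 < 3125? YES
  n = 18: C(18, 4) = 3060; 3060 < 3125? YES
  n = 19: C(19, 4) = 3876; 3876 < 3125? NO
  n = 20: C(20, 4) = 4845; 4845 < 3125? NO
  n = 21: C(21, 4) = 5985; 5985 < 3125? NO
The largest n with C(n, 4) < 3125 is n = 18 (where E[X] = 612/625 ≈ 0.97920). Hence R_5(4) > 18, i.e. R_5(4) ≥ 19.

Largest n = 18; hence R_5(4) > 18.


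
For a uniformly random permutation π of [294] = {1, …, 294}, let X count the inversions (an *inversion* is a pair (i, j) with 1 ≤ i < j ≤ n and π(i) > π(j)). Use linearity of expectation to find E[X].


Write X = Σ X_I over the C(294, 2) = 43071 pairs i < j, with X_I the indicator of one inversion.
There are 43071 indicators.
For each fixed pair i < j, the values π(i) and π(j) are two distinct elements of {1, …, 294} in uniformly random order; by symmetry P[π(i) > π(j)] = 1/2.
By linearity: E[X] = 43071 · (1/2) = C(294, 2) · (1/2) = 43071/2 = 43071/2 ≈ 21535.50000.

E[X] = 43071/2 = 21535.50000.


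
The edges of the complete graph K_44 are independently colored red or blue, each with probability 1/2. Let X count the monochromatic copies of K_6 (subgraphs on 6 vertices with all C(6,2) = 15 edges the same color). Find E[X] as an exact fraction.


Let X = Σ_S X_S over the C(44, 6) = 7059052 subsets S of size 6, where X_S = 1 if the K_6 on S is monochromatic.
For a fixed S, the K_6 on S has C(6, 2) = 15 edges. P[all 15 edges red] = (1/2)^15, and likewise for blue, so P[monochromatic] = 2·(1/2)^15 = 2^{1 − 15} = 1/16384.
By linearity of expectation: E[X] = C(44, 6) · 2^{1 − 15} = 7059052 · 1/16384 = 1764763/4096.
Numerically: E[X] ≈ 430.850.

E[X] = C(44,6)·2^(1−C(6,2)) = 1764763/4096 ≈ 430.850.


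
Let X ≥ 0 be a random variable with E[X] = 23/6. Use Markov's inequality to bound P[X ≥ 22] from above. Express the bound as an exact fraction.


μ = E[X] = 23/6, a = 22.
Markov: P[X ≥ 22] ≤ μ/a = (23/6)/22 = 23/132.
Numerically: ≈ 0.174.
(Since a = 22 > μ = 3.833, the bound 23/132 is < 1 and informative.)

P[X ≥ 22] ≤ 23/132 ≈ 0.174.


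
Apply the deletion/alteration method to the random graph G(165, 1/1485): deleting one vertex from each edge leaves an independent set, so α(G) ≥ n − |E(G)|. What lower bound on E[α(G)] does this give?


E[|E(G)|] = C(165, 2)·p = 13530 · (1/1485) = 82/9.
E[α(G)] ≥ n − E[|E(G)|] = 165 − 82/9 = 1403/9.
Numerically: ≈ 155.888889.
(This is only a lower bound; the true E[α(G)] may be larger.)

E[α(G)] ≥ 1403/9 ≈ 155.888889.


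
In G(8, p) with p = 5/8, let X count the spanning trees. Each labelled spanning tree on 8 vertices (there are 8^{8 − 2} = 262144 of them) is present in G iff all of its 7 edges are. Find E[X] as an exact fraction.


K_8 has 8^{8 − 2} = 262144 labelled spanning trees.
For each such spanning tree H, let X_H = 1 if all 7 edges of H are present in G. Then P[X_H = 1] = p^{7} = (5/8)^{7} = 78125/2097152.
By linearity: E[X] = Σ_H E[X_H] = 262144 · p^{7} = 262144 · 78125/2097152 = 78125/8.
Numerically: E[X] ≈ 9766.

E[X] = 262144 · (5/8)^{7} = 78125/8 ≈ 9766.


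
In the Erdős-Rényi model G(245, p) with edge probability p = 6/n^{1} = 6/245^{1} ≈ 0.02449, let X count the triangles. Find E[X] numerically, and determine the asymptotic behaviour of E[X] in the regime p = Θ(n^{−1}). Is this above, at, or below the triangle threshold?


Number of potential triangles: C(245, 3) = 2421090.
Each occurs with probability p³ ≈ (0.02449)³ ≈ 1.468776e-05.
By linearity: E[X] = C(245, 3)·p³ ≈ 2421090 · 1.468776e-05 ≈ 35.5604.
Here α = 1, so p = 6/n is exactly at the triangle threshold p ~ 1/n. Asymptotically E[X] → c³/6 = 6³/6 = 36 ≈ 36.0000, a bounded constant. In this regime the triangle count is asymptotically Poisson(c³/6).

E[X] ≈ 35.5604; in regime p = Θ(1/n^{1}) E[X] stays bounded (at the triangle threshold p ~ 1/n).


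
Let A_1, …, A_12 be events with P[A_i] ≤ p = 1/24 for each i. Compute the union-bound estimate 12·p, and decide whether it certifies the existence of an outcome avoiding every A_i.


Union bound: P[∪_{i=1}^{12} A_i] ≤ Σ_i P[A_i] ≤ 12·p = 12·(1/24) = 1/2.
Numerically: 1/2 ≈ 0.500000.
Is 1/2 < 1? YES.
Since P[∪ A_i] ≤ 1/2 < 1, the complement has P[∩ A_i^c] ≥ 1 − 1/2 = 1/2 > 0, so some outcome avoids every A_i.

12·p = 1/2 ≈ 0.500000; existence CERTIFIED by the union bound.


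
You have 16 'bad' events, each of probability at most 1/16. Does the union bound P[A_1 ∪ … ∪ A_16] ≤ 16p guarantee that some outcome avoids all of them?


Union bound: P[∪_{i=1}^{16} A_i] ≤ Σ_i P[A_i] ≤ 16·p = 16·(1/16) = 1.
Numerically: 1 ≈ 1.000000.
Is 1 < 1? NO.
Since the bound 1 is ≥ 1, the union bound is uninformative here; it does NOT by itself certify existence.

16·p = 1 ≈ 1.000000; existence NOT certified by the union bound.


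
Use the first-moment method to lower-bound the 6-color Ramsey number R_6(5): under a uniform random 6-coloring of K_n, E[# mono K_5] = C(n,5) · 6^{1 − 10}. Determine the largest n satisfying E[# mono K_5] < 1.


We need C(n, 5) · 6^{1 − 10} < 1, i.e. C(n, 5) < 6^{10 − 1} = 10077696.
Check values of n near the boundary:
  n = 61: C(61, 5) = 5949147; 5949147 < 10077696? YES
  n = 62: C(62, 5) = 6471002; 6471002 < 10077696? YES
  n = 63: C(63, 5) = 7028847; 7028847 < 10077696? YES
  n = 64: C(64, 5) = 7624512; 7624512 < 10077696? YES
  n = 65: C(65, 5) = 8259888; 8259888 < 10077696? YES
  n = 66: C(66, 5) = 8936928; 8936928 < 10077696? YES
  n = 67: C(67, 5) = 9657648; 9657648 < 10077696? YES
  n = 68: C(68, 5) = 10424128; 10424128 < 10077696? NO
The largest n with C(n, 5) < 10077696 is n = 67 (where E[X] = 67067/69984 ≈ 0.958). Hence R_6(5) > 67, i.e. R_6(5) ≥ 68.

Largest n = 67; hence R_6(5) > 67.


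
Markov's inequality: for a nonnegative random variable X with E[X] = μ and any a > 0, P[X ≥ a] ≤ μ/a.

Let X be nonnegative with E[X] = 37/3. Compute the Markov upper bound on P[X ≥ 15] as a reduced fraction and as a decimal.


μ = E[X] = 37/3, a = 15.
Markov: P[X ≥ 15] ≤ μ/a = (37/3)/15 = 37/45.
Numerically: ≈ 0.82222.
(Since a = 15 > μ = 12.33333, the bound 37/45 is < 1 and informative.)

P[X ≥ 15] ≤ 37/45 ≈ 0.82222.


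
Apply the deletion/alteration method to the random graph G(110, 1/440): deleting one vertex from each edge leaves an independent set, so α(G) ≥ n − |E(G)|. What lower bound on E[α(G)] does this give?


E[|E(G)|] = C(110, 2)·p = 5995 · (1/440) = 109/8.
E[α(G)] ≥ n − E[|E(G)|] = 110 − 109/8 = 771/8.
Numerically: ≈ 96.375.
(This is only a lower bound; the true E[α(G)] may be larger.)

E[α(G)] ≥ 771/8 ≈ 96.375.


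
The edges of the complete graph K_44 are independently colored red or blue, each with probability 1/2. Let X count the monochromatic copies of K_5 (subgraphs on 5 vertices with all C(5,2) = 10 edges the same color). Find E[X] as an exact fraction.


Let X = Σ_S X_S over the C(44, 5) = 1086008 subsets S of size 5, where X_S = 1 if the K_5 on S is monochromatic.
For a fixed S, the K_5 on S has C(5, 2) = 10 edges. P[all 10 edges red] = (1/2)^10, and likewise for blue, so P[monochromatic] = 2·(1/2)^10 = 2^{1 − 10} = 1/512.
By linearity of expectation: E[X] = C(44, 5) · 2^{1 − 10} = 1086008 · 1/512 = 135751/64.
Numerically: E[X] ≈ 2121.10938.

E[X] = C(44,5)·2^(1−C(5,2)) = 135751/64 ≈ 2121.10938.


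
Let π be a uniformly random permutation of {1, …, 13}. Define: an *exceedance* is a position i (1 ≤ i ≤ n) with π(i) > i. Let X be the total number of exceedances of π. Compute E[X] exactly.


Write X = Σ_{i=1}^{13} X_i, where X_i = 1_{π(i) > i}.
For each fixed i, π(i) is uniform over {1, …, 13} (marginal of a uniform permutation), so P[π(i) > i] = (n − i)/n. Summing: Σ_{i=1}^{13} (n − i)/n = (0 + 1 + … + 12)/13 = 13(13 − 1)/(2·13) = (13 − 1)/2.
Hence E[X] = Σ_{i=1}^{13} (13 − i)/13 = 6 ≈ 6.000000.

E[X] = 6 = 6.000000.


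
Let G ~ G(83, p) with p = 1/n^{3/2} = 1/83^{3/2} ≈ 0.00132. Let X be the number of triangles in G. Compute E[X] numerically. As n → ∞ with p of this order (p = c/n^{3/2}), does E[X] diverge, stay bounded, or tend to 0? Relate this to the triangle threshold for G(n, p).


Number of potential triangles: C(83, 3) = 91881.
Each occurs with probability p³ ≈ (0.00132)³ ≈ 2.31286e-09.
By linearity: E[X] = C(83, 3)·p³ ≈ 91881 · 2.31286e-09 ≈ 0.000.
Since α = 3/2 > 1, p = c/n^{3/2} = o(1/n) is below the triangle threshold p ~ 1/n. Asymptotically E[X] ~ (c³/6)·n^{3(1−α)} = (1³/6)·n^{-1.5} → 0, so by Markov's inequality G has no triangles w.h.p.

E[X] ≈ 0.000; in regime p = Θ(1/n^{3/2}) E[X] tends to 0 (below the triangle threshold p ~ 1/n).


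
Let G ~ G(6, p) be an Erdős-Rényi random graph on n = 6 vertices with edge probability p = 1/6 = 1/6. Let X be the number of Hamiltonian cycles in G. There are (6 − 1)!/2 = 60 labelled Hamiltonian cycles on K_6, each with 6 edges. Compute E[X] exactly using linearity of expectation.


K_6 has (6 − 1)!/2 = 60 labelled Hamiltonian cycles.
For each such Hamiltonian cycle H, let X_H = 1 if all 6 edges of H are present in G. Then P[X_H = 1] = p^{6} = (1/6)^{6} = 1/46656.
By linearity: E[X] = Σ_H E[X_H] = 60 · p^{6} = 60 · 1/46656 = 5/3888.
Numerically: E[X] ≈ 0.001286.

E[X] = 60 · (1/6)^{6} = 5/3888 ≈ 0.001286.


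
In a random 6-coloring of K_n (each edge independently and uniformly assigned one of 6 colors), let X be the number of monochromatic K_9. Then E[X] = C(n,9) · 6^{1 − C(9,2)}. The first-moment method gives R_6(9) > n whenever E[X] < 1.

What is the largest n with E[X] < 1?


We need C(n, 9) · 6^{1 − 36} < 1, i.e. C(n, 9) < 6^{36 − 1} = 1719070799748422591028658176.
Check values of n near the boundary:
  n = 4402: C(4402, 9) = 1696419745356657449393393700; 1696419745356657449393393700 < 1719070799748422591028658176? YES
  n = 4403: C(4403, 9) = 1699894433046281918452233150; 1699894433046281918452233150 < 1719070799748422591028658176? YES
  n = 4404: C(4404, 9) = 1703375445537161676647015880; 1703375445537161676647015880 < 1719070799748422591028658176? YES
  n = 4405: C(4405, 9) = 1706862792900636302463627150; 1706862792900636302463627150 < 1719070799748422591028658176? YES
  n = 4406: C(4406, 9) = 1710356485221788389505285700; 1710356485221788389505285700 < 1719070799748422591028658176? YES
  n = 4407: C(4407, 9) = 1713856532599459170657070050; 1713856532599459170657070050 < 1719070799748422591028658176? YES
  n = 4408: C(4408, 9) = 1717362945146264156457459600; 1717362945146264156457459600 < 1719070799748422591028658176? YES
  n = 4409: C(4409, 9) = 1720875732988608787686577131; 1720875732988608787686577131 < 1719070799748422591028658176? NO
  n = 4410: C(4410, 9) = 1724394906266704102180823710; 1724394906266704102180823710 < 1719070799748422591028658176? NO
  n = 4411: C(4411, 9) = 1727920475134582415883601405; 1727920475134582415883601405 < 1719070799748422591028658176? NO
The largest n with C(n, 9) < 1719070799748422591028658176 is n = 4408 (where E[X] = 35778394690547169926197075/35813974994758803979763712 ≈ 0.9990). Hence R_6(9) > 4408, i.e. R_6(9) ≥ 4409.

Largest n = 4408; hence R_6(9) > 4408.


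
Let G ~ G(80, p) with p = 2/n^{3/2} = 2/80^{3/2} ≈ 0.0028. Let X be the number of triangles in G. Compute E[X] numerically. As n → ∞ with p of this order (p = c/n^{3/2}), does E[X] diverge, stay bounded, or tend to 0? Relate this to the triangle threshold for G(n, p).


Number of potential triangles: C(80, 3) = 82160.
Each occurs with probability p³ ≈ (0.0028)³ ≈ 2.18366e-08.
By linearity: E[X] = C(80, 3)·p³ ≈ 82160 · 2.18366e-08 ≈ 0.002.
Since α = 3/2 > 1, p = c/n^{3/2} = o(1/n) is below the triangle threshold p ~ 1/n. Asymptotically E[X] ~ (c³/6)·n^{3(1−α)} = (2³/6)·n^{-1.5} → 0, so by Markov's inequality G has no triangles w.h.p.

E[X] ≈ 0.002; in regime p = Θ(1/n^{3/2}) E[X] tends to 0 (below the triangle threshold p ~ 1/n).


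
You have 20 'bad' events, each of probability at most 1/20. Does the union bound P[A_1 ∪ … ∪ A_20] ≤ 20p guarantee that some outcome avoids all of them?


Union bound: P[∪_{i=1}^{20} A_i] ≤ Σ_i P[A_i] ≤ 20·p = 20·(1/20) = 1.
Numerically: 1 ≈ 1.00000.
Is 1 < 1? NO.
Since the bound 1 is ≥ 1, the union bound is uninformative here; it does NOT by itself certify existence.

20·p = 1 ≈ 1.00000; existence NOT certified by the union bound.


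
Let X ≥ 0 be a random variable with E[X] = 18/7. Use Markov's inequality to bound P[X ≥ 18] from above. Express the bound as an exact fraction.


μ = E[X] = 18/7, a = 18.
Markov: P[X ≥ 18] ≤ μ/a = (18/7)/18 = 1/7.
Numerically: ≈ 0.1429.
(Since a = 18 > μ = 2.5714, the bound 1/7 is < 1 and informative.)

P[X ≥ 18] ≤ 1/7 ≈ 0.1429.


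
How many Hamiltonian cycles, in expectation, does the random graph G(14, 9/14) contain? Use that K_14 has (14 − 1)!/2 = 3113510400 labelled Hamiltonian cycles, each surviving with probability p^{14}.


K_14 has (14 − 1)!/2 = 3113510400 labelled Hamiltonian cycles.
For each such Hamiltonian cycle H, let X_H = 1 if all 14 edges of H are present in G. Then P[X_H = 1] = p^{14} = (9/14)^{14} = 22876792454961/11112006825558016.
Summing the indicators: E[X] = Σ_H E[X_H] = 3113510400 · p^{14} = 3113510400 · 22876792454961/11112006825558016 = 19873641525435994725/3100448333024.
Numerically: E[X] ≈ 6.41e+06.

E[X] = 3113510400 · (9/14)^{14} = 19873641525435994725/3100448333024 ≈ 6.41e+06.


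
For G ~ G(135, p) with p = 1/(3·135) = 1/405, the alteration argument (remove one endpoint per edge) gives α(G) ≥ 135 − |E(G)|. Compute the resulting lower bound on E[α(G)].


E[|E(G)|] = C(135, 2)·p = 9045 · (1/405) = 67/3.
E[α(G)] ≥ n − E[|E(G)|] = 135 − 67/3 = 338/3.
Numerically: ≈ 112.666667.
(This is only a lower bound; the true E[α(G)] may be larger.)

E[α(G)] ≥ 338/3 ≈ 112.666667.


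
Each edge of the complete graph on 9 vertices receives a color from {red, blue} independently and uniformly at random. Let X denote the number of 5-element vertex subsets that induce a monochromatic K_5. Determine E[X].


Let X = Σ_S X_S over the C(9, 5) = 126 subsets S of size 5, where X_S = 1 if the K_5 on S is monochromatic.
For a fixed S, the K_5 on S has C(5, 2) = 10 edges. P[all 10 edges red] = (1/2)^10, and likewise for blue, so P[monochromatic] = 2·(1/2)^10 = 2^{1 − 10} = 1/512.
By linearity: E[X] = C(9, 5) · 2^{1 − 10} = 126 · 1/512 = 63/256.
Numerically: E[X] ≈ 0.246094.

E[X] = C(9,5)·2^(1−C(5,2)) = 63/256 ≈ 0.246094.


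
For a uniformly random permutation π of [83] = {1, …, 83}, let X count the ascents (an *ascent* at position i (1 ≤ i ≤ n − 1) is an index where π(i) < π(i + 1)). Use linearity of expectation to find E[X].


Write X = Σ X_I over i = 1, …, 82, with X_I the indicator of one ascent.
There are 82 indicators.
For each fixed i, the pair (π(i), π(i+1)) is a uniformly random ordered pair of distinct values from {1, …, 83}; by symmetry P[π(i) < π(i+1)] = 1/2.
By linearity: E[X] = 82 · (1/2) = (83 − 1) · (1/2) = 41 ≈ 41.000.

E[X] = 41 = 41.000.


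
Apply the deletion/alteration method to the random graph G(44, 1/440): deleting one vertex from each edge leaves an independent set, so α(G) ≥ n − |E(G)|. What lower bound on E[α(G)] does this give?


E[|E(G)|] = C(44, 2)·p = 946 · (1/440) = 43/20.
E[α(G)] ≥ n − E[|E(G)|] = 44 − 43/20 = 837/20.
Numerically: ≈ 41.850000.
(This is only a lower bound; the true E[α(G)] may be larger.)

E[α(G)] ≥ 837/20 ≈ 41.850000.


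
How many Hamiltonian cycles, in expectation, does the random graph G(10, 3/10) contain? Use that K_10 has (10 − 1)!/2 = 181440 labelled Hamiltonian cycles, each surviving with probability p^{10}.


K_10 has (10 − 1)!/2 = 181440 labelled Hamiltonian cycles.
For each such Hamiltonian cycle H, let X_H = 1 if all 10 edges of H are present in G. Then P[X_H = 1] = p^{10} = (3/10)^{10} = 59049/10000000000.
By linearity: E[X] = Σ_H E[X_H] = 181440 · p^{10} = 181440 · 59049/10000000000 = 33480783/31250000.
Numerically: E[X] ≈ 1.07.

E[X] = 181440 · (3/10)^{10} = 33480783/31250000 ≈ 1.07.


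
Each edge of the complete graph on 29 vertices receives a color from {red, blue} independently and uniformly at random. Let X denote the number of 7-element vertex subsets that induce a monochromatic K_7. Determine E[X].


Let X = Σ_S X_S over the C(29, 7) = 1560780 subsets S of size 7, where X_S = 1 if the K_7 on S is monochromatic.
For a fixed S, the K_7 on S has C(7, 2) = 21 edges. P[all 21 edges red] = (1/2)^21, and likewise for blue, so P[monochromatic] = 2·(1/2)^21 = 2^{1 − 21} = 1/1048576.
Summing: E[X] = C(29, 7) · 2^{1 − 21} = 1560780 · 1/1048576 = 390195/262144.
Numerically: E[X] ≈ 1.4885.

E[X] = C(29,7)·2^(1−C(7,2)) = 390195/262144 ≈ 1.4885.


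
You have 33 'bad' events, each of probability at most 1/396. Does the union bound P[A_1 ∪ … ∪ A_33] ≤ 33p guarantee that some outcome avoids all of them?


Union bound: P[∪_{i=1}^{33} A_i] ≤ Σ_i P[A_i] ≤ 33·p = 33·(1/396) = 1/12.
Numerically: 1/12 ≈ 0.083.
Is 1/12 < 1? YES.
Since P[∪ A_i] ≤ 1/12 < 1, the complement has P[∩ A_i^c] ≥ 1 − 1/12 = 11/12 > 0, so some outcome avoids every A_i.

33·p = 1/12 ≈ 0.083; existence CERTIFIED by the union bound.


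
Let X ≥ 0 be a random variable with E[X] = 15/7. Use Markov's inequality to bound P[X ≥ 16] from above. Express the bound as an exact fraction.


μ = E[X] = 15/7, a = 16.
Markov: P[X ≥ 16] ≤ μ/a = (15/7)/16 = 15/112.
Numerically: ≈ 0.1339.
(Since a = 16 > μ = 2.1429, the bound 15/112 is < 1 and informative.)

P[X ≥ 16] ≤ 15/112 ≈ 0.1339.


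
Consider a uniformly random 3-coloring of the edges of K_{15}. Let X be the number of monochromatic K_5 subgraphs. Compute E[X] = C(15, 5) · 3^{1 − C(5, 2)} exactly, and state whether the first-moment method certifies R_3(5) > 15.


E[X] = C(15, 5) · 3^{1 − 10} = 3003 · 3^{−9} = 3003/19683.
As a reduced fraction: E[X] = 1001/6561 ≈ 0.153.
Is E[X] < 1? YES.
Since E[X] < 1, there exists a 3-coloring of K_{15} with no monochromatic K_5; hence R_3(5) > 15.

E[X] = 1001/6561 ≈ 0.153; E[X] < 1, so R_3(5) > 15.


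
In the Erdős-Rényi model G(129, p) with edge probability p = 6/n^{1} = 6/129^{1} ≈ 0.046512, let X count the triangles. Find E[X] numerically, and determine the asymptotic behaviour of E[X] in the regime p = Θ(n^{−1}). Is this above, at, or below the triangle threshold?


Number of potential triangles: C(129, 3) = 349504.
Each occurs with probability p³ ≈ (0.046512)³ ≈ 1.0062007e-04.
By linearity: E[X] = C(129, 3)·p³ ≈ 349504 · 1.0062007e-04 ≈ 35.16712.
Here α = 1, so p = 6/n is exactly at the triangle threshold p ~ 1/n. Asymptotically E[X] → c³/6 = 6³/6 = 36 ≈ 36.00000, a bounded constant. In this regime the triangle count is asymptotically Poisson(c³/6).

E[X] ≈ 35.16712; in regime p = Θ(1/n^{1}) E[X] stays bounded (at the triangle threshold p ~ 1/n).


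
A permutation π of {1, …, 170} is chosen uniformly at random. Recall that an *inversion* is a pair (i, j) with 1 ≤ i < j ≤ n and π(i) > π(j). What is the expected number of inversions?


Write X = Σ X_I over the C(170, 2) = 14365 pairs i < j, with X_I the indicator of one inversion.
There are 14365 indicators.
For each fixed pair i < j, the values π(i) and π(j) are two distinct elements of {1, …, 170} in uniformly random order; by symmetry P[π(i) > π(j)] = 1/2.
By linearity: E[X] = 14365 · (1/2) = C(170, 2) · (1/2) = 14365/2 = 14365/2 ≈ 7182.500000.

E[X] = 14365/2 = 7182.500000.


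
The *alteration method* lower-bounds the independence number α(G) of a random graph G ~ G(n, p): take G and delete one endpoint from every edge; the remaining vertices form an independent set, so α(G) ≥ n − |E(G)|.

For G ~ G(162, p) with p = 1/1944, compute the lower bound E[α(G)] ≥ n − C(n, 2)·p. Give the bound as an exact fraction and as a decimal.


E[|E(G)|] = C(162, 2)·p = 13041 · (1/1944) = 161/24.
E[α(G)] ≥ n − E[|E(G)|] = 162 − 161/24 = 3727/24.
Numerically: ≈ 155.291667.
(This is only a lower bound; the true E[α(G)] may be larger.)

E[α(G)] ≥ 3727/24 ≈ 155.291667.


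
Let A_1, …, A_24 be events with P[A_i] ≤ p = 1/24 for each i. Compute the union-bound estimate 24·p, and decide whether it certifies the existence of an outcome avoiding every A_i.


Union bound: P[∪_{i=1}^{24} A_i] ≤ Σ_i P[A_i] ≤ 24·p = 24·(1/24) = 1.
Numerically: 1 ≈ 1.0000000.
Is 1 < 1? NO.
Since the bound 1 is ≥ 1, the union bound is uninformative here; it does NOT by itself certify existence.

24·p = 1 ≈ 1.0000000; existence NOT certified by the union bound.


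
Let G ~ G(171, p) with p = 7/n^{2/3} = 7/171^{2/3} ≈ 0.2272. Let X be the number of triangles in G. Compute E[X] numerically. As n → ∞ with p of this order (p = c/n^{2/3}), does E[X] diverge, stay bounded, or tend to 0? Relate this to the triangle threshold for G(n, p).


Number of potential triangles: C(171, 3) = 818805.
Each occurs with probability p³ ≈ (0.2272)³ ≈ 1.173010e-02.
By linearity: E[X] = C(171, 3)·p³ ≈ 818805 · 1.173010e-02 ≈ 9604.6686.
Since α = 2/3 < 1, p = c/n^{2/3} ≫ 1/n is above the triangle threshold p ~ 1/n. Asymptotically E[X] ~ (c³/6)·n^{3(1−α)} = (7³/6)·n^{1} → ∞; triangles are abundant w.h.p.

E[X] ≈ 9604.6686; in regime p = Θ(1/n^{2/3}) E[X] diverges (above the triangle threshold p ~ 1/n).


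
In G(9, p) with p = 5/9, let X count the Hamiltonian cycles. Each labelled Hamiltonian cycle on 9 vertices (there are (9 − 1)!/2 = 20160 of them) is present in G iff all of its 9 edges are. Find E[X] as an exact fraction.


K_9 has (9 − 1)!/2 = 20160 labelled Hamiltonian cycles.
For each such Hamiltonian cycle H, let X_H = 1 if all 9 edges of H are present in G. Then P[X_H = 1] = p^{9} = (5/9)^{9} = 1953125/387420489.
Summing the indicators: E[X] = Σ_H E[X_H] = 20160 · p^{9} = 20160 · 1953125/387420489 = 4375000000/43046721.
Numerically: E[X] ≈ 101.634.

E[X] = 20160 · (5/9)^{9} = 4375000000/43046721 ≈ 101.634.


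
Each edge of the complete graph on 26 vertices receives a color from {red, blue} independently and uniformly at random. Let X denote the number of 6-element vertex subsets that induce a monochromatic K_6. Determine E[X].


Let X = Σ_S X_S over the C(26, 6) = 230230 subsets S of size 6, where X_S = 1 if the K_6 on S is monochromatic.
For a fixed S, the K_6 on S has C(6, 2) = 15 edges. P[all 15 edges red] = (1/2)^15, and likewise for blue, so P[monochromatic] = 2·(1/2)^15 = 2^{1 − 15} = 1/16384.
By linearity of expectation: E[X] = C(26, 6) · 2^{1 − 15} = 230230 · 1/16384 = 115115/8192.
Numerically: E[X] ≈ 14.0521.

E[X] = C(26,6)·2^(1−C(6,2)) = 115115/8192 ≈ 14.0521.


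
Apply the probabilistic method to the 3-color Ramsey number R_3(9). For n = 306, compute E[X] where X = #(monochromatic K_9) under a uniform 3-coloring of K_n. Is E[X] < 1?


E[X] = C(306, 9) · 3^{1 − 36} = 57564745737892900 · 3^{−35} = 57564745737892900/50031545098999707.
As a reduced fraction: E[X] = 57564745737892900/50031545098999707 ≈ 1.1505690.
Is E[X] < 1? NO.
Since E[X] ≥ 1, the first-moment bound is inconclusive at n = 306; it does NOT by itself certify R_3(9) > 306.

E[X] = 57564745737892900/50031545098999707 ≈ 1.1505690; E[X] ≥ 1; first-moment method inconclusive here.


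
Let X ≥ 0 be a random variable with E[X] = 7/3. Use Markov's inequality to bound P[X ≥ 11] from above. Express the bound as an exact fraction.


μ = E[X] = 7/3, a = 11.
Markov: P[X ≥ 11] ≤ μ/a = (7/3)/11 = 7/33.
Numerically: ≈ 0.2121.
(Since a = 11 > μ = 2.3333, the bound 7/33 is < 1 and informative.)

P[X ≥ 11] ≤ 7/33 ≈ 0.2121.


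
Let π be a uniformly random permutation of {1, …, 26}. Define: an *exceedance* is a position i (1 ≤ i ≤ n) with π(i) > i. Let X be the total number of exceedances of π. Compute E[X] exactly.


Write X = Σ_{i=1}^{26} X_i, where X_i = 1_{π(i) > i}.
For each fixed i, π(i) is uniform over {1, …, 26} (marginal of a uniform permutation), so P[π(i) > i] = (n − i)/n. Summing: Σ_{i=1}^{26} (n − i)/n = (0 + 1 + … + 25)/26 = 26(26 − 1)/(2·26) = (26 − 1)/2.
Hence E[X] = Σ_{i=1}^{26} (26 − i)/26 = 25/2 ≈ 12.50000.

E[X] = 25/2 = 12.50000.


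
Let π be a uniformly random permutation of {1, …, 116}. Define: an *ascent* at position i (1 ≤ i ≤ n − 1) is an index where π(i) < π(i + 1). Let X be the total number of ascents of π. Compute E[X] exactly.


Write X = Σ X_I over i = 1, …, 115, with X_I the indicator of one ascent.
There are 115 indicators.
For each fixed i, the pair (π(i), π(i+1)) is a uniformly random ordered pair of distinct values from {1, …, 116}; by symmetry P[π(i) < π(i+1)] = 1/2.
By linearity: E[X] = 115 · (1/2) = (116 − 1) · (1/2) = 115/2 ≈ 57.50000.

E[X] = 115/2 = 57.50000.


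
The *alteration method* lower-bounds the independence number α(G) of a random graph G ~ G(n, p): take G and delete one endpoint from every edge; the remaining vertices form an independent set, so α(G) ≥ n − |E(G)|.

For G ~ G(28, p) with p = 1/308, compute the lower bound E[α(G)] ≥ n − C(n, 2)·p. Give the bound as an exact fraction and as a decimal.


E[|E(G)|] = C(28, 2)·p = 378 · (1/308) = 27/22.
E[α(G)] ≥ n − E[|E(G)|] = 28 − 27/22 = 589/22.
Numerically: ≈ 26.773.
(This is only a lower bound; the true E[α(G)] may be larger.)

E[α(G)] ≥ 589/22 ≈ 26.773.


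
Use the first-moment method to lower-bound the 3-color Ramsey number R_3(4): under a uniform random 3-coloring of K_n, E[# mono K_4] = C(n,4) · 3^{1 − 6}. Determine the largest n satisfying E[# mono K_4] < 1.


We need C(n, 4) · 3^{1 − 6} < 1, i.e. C(n, 4) < 3^{6 − 1} = 243.
Check values of n near the boundary:
  n = 4: C(4, 4) = 1; 1 < 243? YES
  n = 5: C(5, 4) = 5; 5 < 243? YES
  n = 6: C(6, 4) = 15; 15 < 243? YES
  n = 7: C(7, 4) = 35; 35 < 243? YES
  n = 8: C(8, 4) = 70; 70 < 243? YES
  n = 9: C(9, 4) = 126; 126 < 243? YES
  n = 10: C(10, 4) = 210; 210 < 243? YES
  n = 11: C(11, 4) = 330; 330 < 243? NO
  n = 12: C(12, 4) = 495; 495 < 243? NO
The largest n with C(n, 4) < 243 is n = 10 (where E[X] = 70/81 ≈ 0.8642). Hence R_3(4) > 10, i.e. R_3(4) ≥ 11.

Largest n = 10; hence R_3(4) > 10.


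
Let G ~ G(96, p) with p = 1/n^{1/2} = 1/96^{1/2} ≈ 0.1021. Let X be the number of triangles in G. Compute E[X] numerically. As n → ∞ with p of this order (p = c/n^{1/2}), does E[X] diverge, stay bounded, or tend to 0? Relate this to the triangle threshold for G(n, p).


Number of potential triangles: C(96, 3) = 142880.
Each occurs with probability p³ ≈ (0.1021)³ ≈ 1.063147e-03.
By linearity: E[X] = C(96, 3)·p³ ≈ 142880 · 1.063147e-03 ≈ 151.9024.
Since α = 1/2 < 1, p = c/n^{1/2} ≫ 1/n is above the triangle threshold p ~ 1/n. Asymptotically E[X] ~ (c³/6)·n^{3(1−α)} = (1³/6)·n^{1.5} → ∞; triangles are abundant w.h.p.

E[X] ≈ 151.9024; in regime p = Θ(1/n^{1/2}) E[X] diverges (above the triangle threshold p ~ 1/n).


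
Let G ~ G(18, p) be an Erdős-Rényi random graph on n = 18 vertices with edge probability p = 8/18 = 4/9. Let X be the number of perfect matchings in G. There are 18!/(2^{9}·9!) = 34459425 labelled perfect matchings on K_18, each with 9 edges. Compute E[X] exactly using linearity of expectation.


K_18 has 18!/(2^{9}·9!) = 34459425 labelled perfect matchings.
For each such perfect matching H, let X_H = 1 if all 9 edges of H are present in G. Then P[X_H = 1] = p^{9} = (4/9)^{9} = 262144/387420489.
Summing the indicators: E[X] = Σ_H E[X_H] = 34459425 · p^{9} = 34459425 · 262144/387420489 = 111522611200/4782969.
Numerically: E[X] ≈ 2.332e+04.

E[X] = 34459425 · (4/9)^{9} = 111522611200/4782969 ≈ 2.332e+04.


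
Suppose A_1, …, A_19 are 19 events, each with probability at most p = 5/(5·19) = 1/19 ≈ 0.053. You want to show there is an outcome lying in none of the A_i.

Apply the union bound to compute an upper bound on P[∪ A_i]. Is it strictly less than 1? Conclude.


Union bound: P[∪_{i=1}^{19} A_i] ≤ Σ_i P[A_i] ≤ 19·p = 19·(1/19) = 1.
Numerically: 1 ≈ 1.000.
Is 1 < 1? NO.
Since the bound 1 is ≥ 1, the union bound is uninformative here; it does NOT by itself certify existence.

19·p = 1 ≈ 1.000; existence NOT certified by the union bound.


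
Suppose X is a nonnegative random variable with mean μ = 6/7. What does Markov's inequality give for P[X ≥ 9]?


μ = E[X] = 6/7, a = 9.
Markov: P[X ≥ 9] ≤ μ/a = (6/7)/9 = 2/21.
Numerically: ≈ 0.095.
(Since a = 9 > μ = 0.857, the bound 2/21 is < 1 and informative.)

P[X ≥ 9] ≤ 2/21 ≈ 0.095.


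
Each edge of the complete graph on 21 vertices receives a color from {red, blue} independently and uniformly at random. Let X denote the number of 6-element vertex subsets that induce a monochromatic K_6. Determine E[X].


Let X = Σ_S X_S over the C(21, 6) = 54264 subsets S of size 6, where X_S = 1 if the K_6 on S is monochromatic.
For a fixed S, the K_6 on S has C(6, 2) = 15 edges. P[all 15 edges red] = (1/2)^15, and likewise for blue, so P[monochromatic] = 2·(1/2)^15 = 2^{1 − 15} = 1/16384.
By linearity of expectation: E[X] = C(21, 6) · 2^{1 − 15} = 54264 · 1/16384 = 6783/2048.
Numerically: E[X] ≈ 3.31201.

E[X] = C(21,6)·2^(1−C(6,2)) = 6783/2048 ≈ 3.31201.


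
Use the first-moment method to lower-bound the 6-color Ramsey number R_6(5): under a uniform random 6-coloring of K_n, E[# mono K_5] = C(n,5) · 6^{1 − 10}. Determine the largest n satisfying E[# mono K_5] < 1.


We need C(n, 5) · 6^{1 − 10} < 1, i.e. C(n, 5) < 6^{10 − 1} = 10077696.
Check values of n near the boundary:
  n = 62: C(62, 5) = 6471002; 6471002 < 10077696? YES
  n = 63: C(63, 5) = 7028847; 7028847 < 10077696? YES
  n = 64: C(64, 5) = 7624512; 7624512 < 10077696? YES
  n = 65: C(65, 5) = 8259888; 8259888 < 10077696? YES
  n = 66: C(66, 5) = 8936928; 8936928 < 10077696? YES
  n = 67: C(67, 5) = 9657648; 9657648 < 10077696? YES
  n = 68: C(68, 5) = 10424128; 10424128 < 10077696? NO
  n = 69: C(69, 5) = 11238513; 11238513 < 10077696? NO
  n = 70: C(70, 5) = 12103014; 12103014 < 10077696? NO
The largest n with C(n, 5) < 10077696 is n = 67 (where E[X] = 67067/69984 ≈ 0.9583190). Hence R_6(5) > 67, i.e. R_6(5) ≥ 68.

Largest n = 67; hence R_6(5) > 67.


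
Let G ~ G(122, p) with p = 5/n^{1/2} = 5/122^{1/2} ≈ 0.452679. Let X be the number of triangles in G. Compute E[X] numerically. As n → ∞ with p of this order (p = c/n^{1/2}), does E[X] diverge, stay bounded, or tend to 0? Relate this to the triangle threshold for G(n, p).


Number of potential triangles: C(122, 3) = 295240.
Each occurs with probability p³ ≈ (0.452679)³ ≈ 9.27620349e-02.
By linearity: E[X] = C(122, 3)·p³ ≈ 295240 · 9.27620349e-02 ≈ 27387.063178.
Since α = 1/2 < 1, p = c/n^{1/2} ≫ 1/n is above the triangle threshold p ~ 1/n. Asymptotically E[X] ~ (c³/6)·n^{3(1−α)} = (5³/6)·n^{1.5} → ∞; triangles are abundant w.h.p.

E[X] ≈ 27387.063178; in regime p = Θ(1/n^{1/2}) E[X] diverges (above the triangle threshold p ~ 1/n).


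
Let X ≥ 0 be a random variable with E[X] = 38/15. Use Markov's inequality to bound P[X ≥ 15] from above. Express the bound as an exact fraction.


μ = E[X] = 38/15, a = 15.
Markov: P[X ≥ 15] ≤ μ/a = (38/15)/15 = 38/225.
Numerically: ≈ 0.1689.
(Since a = 15 > μ = 2.5333, the bound 38/225 is < 1 and informative.)

P[X ≥ 15] ≤ 38/225 ≈ 0.1689.


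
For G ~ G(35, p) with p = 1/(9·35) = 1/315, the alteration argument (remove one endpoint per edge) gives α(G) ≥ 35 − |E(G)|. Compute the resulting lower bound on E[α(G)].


E[|E(G)|] = C(35, 2)·p = 595 · (1/315) = 17/9.
E[α(G)] ≥ n − E[|E(G)|] = 35 − 17/9 = 298/9.
Numerically: ≈ 33.111111.
(This is only a lower bound; the true E[α(G)] may be larger.)

E[α(G)] ≥ 298/9 ≈ 33.111111.


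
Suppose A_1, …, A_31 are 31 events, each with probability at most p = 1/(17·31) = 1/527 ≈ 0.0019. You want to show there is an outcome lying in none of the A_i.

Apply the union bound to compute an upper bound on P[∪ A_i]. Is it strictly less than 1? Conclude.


Union bound: P[∪_{i=1}^{31} A_i] ≤ Σ_i P[A_i] ≤ 31·p = 31·(1/527) = 1/17.
Numerically: 1/17 ≈ 0.0588.
Is 1/17 < 1? YES.
Since P[∪ A_i] ≤ 1/17 < 1, the complement has P[∩ A_i^c] ≥ 1 − 1/17 = 16/17 > 0, so some outcome avoids every A_i.

31·p = 1/17 ≈ 0.0588; existence CERTIFIED by the union bound.


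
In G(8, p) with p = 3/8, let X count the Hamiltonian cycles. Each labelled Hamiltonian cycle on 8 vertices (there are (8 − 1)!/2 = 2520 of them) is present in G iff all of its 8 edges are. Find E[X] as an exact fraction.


K_8 has (8 − 1)!/2 = 2520 labelled Hamiltonian cycles.
For each such Hamiltonian cycle H, let X_H = 1 if all 8 edges of H are present in G. Then P[X_H = 1] = p^{8} = (3/8)^{8} = 6561/16777216.
Summing the indicators: E[X] = Σ_H E[X_H] = 2520 · p^{8} = 2520 · 6561/16777216 = 2066715/2097152.
Numerically: E[X] ≈ 0.98549.

E[X] = 2520 · (3/8)^{8} = 2066715/2097152 ≈ 0.98549.


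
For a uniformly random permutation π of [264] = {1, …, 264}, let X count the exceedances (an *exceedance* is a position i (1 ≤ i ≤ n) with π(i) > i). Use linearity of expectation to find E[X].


Write X = Σ_{i=1}^{264} X_i, where X_i = 1_{π(i) > i}.
For each fixed i, π(i) is uniform over {1, …, 264} (marginal of a uniform permutation), so P[π(i) > i] = (n − i)/n. Summing: Σ_{i=1}^{264} (n − i)/n = (0 + 1 + … + 263)/264 = 264(264 − 1)/(2·264) = (264 − 1)/2.
Hence E[X] = Σ_{i=1}^{264} (264 − i)/264 = 263/2 ≈ 131.500.

E[X] = 263/2 = 131.500.


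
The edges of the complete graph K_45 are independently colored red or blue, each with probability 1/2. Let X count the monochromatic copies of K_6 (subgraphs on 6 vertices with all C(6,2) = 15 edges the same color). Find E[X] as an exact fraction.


Let X = Σ_S X_S over the C(45, 6) = 8145060 subsets S of size 6, where X_S = 1 if the K_6 on S is monochromatic.
For a fixed S, the K_6 on S has C(6, 2) = 15 edges. P[all 15 edges red] = (1/2)^15, and likewise for blue, so P[monochromatic] = 2·(1/2)^15 = 2^{1 − 15} = 1/16384.
By linearity of expectation: E[X] = C(45, 6) · 2^{1 − 15} = 8145060 · 1/16384 = 2036265/4096.
Numerically: E[X] ≈ 497.135.

E[X] = C(45,6)·2^(1−C(6,2)) = 2036265/4096 ≈ 497.135.


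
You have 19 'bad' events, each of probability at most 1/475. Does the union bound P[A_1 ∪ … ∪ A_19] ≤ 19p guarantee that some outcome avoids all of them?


Union bound: P[∪_{i=1}^{19} A_i] ≤ Σ_i P[A_i] ≤ 19·p = 19·(1/475) = 1/25.
Numerically: 1/25 ≈ 0.040000.
Is 1/25 < 1? YES.
Since P[∪ A_i] ≤ 1/25 < 1, the complement has P[∩ A_i^c] ≥ 1 − 1/25 = 24/25 > 0, so some outcome avoids every A_i.

19·p = 1/25 ≈ 0.040000; existence CERTIFIED by the union bound.


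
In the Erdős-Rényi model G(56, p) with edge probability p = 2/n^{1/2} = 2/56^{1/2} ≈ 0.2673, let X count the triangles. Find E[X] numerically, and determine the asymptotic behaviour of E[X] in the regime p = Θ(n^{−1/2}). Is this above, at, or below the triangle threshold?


Number of potential triangles: C(56, 3) = 27720.
Each occurs with probability p³ ≈ (0.2673)³ ≈ 1.909009e-02.
By linearity: E[X] = C(56, 3)·p³ ≈ 27720 · 1.909009e-02 ≈ 529.1773.
Since α = 1/2 < 1, p = c/n^{1/2} ≫ 1/n is above the triangle threshold p ~ 1/n. Asymptotically E[X] ~ (c³/6)·n^{3(1−α)} = (2³/6)·n^{1.5} → ∞; triangles are abundant w.h.p.

E[X] ≈ 529.1773; in regime p = Θ(1/n^{1/2}) E[X] diverges (above the triangle threshold p ~ 1/n).


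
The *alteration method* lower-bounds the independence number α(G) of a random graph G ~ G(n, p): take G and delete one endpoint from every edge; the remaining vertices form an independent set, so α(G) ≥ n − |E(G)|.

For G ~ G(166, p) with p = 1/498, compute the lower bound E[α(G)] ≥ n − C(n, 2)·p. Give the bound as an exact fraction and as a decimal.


E[|E(G)|] = C(166, 2)·p = 13695 · (1/498) = 55/2.
E[α(G)] ≥ n − E[|E(G)|] = 166 − 55/2 = 277/2.
Numerically: ≈ 138.500.
(This is only a lower bound; the true E[α(G)] may be larger.)

E[α(G)] ≥ 277/2 ≈ 138.500.
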